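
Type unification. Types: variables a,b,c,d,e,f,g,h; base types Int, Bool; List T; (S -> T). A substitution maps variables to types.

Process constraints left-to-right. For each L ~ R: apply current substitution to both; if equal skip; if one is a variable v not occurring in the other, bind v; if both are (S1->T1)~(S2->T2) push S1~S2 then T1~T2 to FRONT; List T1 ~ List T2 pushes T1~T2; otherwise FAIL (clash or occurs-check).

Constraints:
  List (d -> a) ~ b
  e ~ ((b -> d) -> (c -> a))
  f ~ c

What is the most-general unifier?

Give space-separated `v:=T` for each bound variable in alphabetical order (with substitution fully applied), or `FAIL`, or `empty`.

step 1: unify List (d -> a) ~ b  [subst: {-} | 2 pending]
  bind b := List (d -> a)
step 2: unify e ~ ((List (d -> a) -> d) -> (c -> a))  [subst: {b:=List (d -> a)} | 1 pending]
  bind e := ((List (d -> a) -> d) -> (c -> a))
step 3: unify f ~ c  [subst: {b:=List (d -> a), e:=((List (d -> a) -> d) -> (c -> a))} | 0 pending]
  bind f := c

Answer: b:=List (d -> a) e:=((List (d -> a) -> d) -> (c -> a)) f:=c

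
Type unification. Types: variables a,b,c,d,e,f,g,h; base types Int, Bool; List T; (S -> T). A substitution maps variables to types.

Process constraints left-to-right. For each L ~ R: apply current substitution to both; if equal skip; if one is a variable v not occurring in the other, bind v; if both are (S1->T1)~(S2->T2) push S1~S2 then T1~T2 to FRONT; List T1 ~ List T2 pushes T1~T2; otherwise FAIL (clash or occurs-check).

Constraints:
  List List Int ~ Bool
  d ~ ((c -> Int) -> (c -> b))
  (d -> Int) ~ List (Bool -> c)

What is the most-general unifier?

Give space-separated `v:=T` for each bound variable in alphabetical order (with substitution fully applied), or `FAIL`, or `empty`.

step 1: unify List List Int ~ Bool  [subst: {-} | 2 pending]
  clash: List List Int vs Bool

Answer: FAIL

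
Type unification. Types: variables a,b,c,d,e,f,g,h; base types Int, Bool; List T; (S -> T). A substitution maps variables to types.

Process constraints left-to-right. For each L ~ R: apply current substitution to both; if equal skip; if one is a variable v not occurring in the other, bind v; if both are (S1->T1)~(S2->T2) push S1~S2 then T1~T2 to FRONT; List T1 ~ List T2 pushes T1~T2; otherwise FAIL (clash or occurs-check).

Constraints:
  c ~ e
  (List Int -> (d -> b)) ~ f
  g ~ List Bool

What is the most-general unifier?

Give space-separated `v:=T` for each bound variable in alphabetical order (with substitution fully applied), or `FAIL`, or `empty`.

step 1: unify c ~ e  [subst: {-} | 2 pending]
  bind c := e
step 2: unify (List Int -> (d -> b)) ~ f  [subst: {c:=e} | 1 pending]
  bind f := (List Int -> (d -> b))
step 3: unify g ~ List Bool  [subst: {c:=e, f:=(List Int -> (d -> b))} | 0 pending]
  bind g := List Bool

Answer: c:=e f:=(List Int -> (d -> b)) g:=List Bool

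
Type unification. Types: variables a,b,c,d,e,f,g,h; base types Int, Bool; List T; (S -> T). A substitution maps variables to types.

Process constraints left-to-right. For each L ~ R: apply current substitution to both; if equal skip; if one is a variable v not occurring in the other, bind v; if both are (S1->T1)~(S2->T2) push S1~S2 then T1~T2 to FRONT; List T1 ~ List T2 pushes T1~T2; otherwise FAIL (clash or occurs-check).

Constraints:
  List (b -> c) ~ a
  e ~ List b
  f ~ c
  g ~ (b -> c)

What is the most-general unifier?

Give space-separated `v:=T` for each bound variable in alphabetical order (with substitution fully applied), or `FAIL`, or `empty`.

Answer: a:=List (b -> c) e:=List b f:=c g:=(b -> c)

Derivation:
step 1: unify List (b -> c) ~ a  [subst: {-} | 3 pending]
  bind a := List (b -> c)
step 2: unify e ~ List b  [subst: {a:=List (b -> c)} | 2 pending]
  bind e := List b
step 3: unify f ~ c  [subst: {a:=List (b -> c), e:=List b} | 1 pending]
  bind f := c
step 4: unify g ~ (b -> c)  [subst: {a:=List (b -> c), e:=List b, f:=c} | 0 pending]
  bind g := (b -> c)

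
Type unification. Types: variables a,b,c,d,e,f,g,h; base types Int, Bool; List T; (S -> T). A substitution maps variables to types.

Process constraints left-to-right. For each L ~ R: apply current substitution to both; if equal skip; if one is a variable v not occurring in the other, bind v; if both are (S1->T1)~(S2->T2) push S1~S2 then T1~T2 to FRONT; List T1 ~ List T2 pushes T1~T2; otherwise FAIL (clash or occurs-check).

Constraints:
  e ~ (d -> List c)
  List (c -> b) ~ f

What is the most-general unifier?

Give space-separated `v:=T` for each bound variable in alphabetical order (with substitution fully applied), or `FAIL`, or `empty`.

step 1: unify e ~ (d -> List c)  [subst: {-} | 1 pending]
  bind e := (d -> List c)
step 2: unify List (c -> b) ~ f  [subst: {e:=(d -> List c)} | 0 pending]
  bind f := List (c -> b)

Answer: e:=(d -> List c) f:=List (c -> b)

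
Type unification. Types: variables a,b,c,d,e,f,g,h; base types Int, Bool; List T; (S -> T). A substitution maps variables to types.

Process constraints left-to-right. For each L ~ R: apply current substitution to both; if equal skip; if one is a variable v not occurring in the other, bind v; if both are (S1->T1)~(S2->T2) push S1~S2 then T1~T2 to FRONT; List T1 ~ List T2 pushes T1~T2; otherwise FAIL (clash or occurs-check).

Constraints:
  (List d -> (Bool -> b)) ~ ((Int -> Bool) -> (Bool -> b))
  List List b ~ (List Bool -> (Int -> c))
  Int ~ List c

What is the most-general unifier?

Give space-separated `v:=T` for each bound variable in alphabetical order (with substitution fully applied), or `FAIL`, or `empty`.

Answer: FAIL

Derivation:
step 1: unify (List d -> (Bool -> b)) ~ ((Int -> Bool) -> (Bool -> b))  [subst: {-} | 2 pending]
  -> decompose arrow: push List d~(Int -> Bool), (Bool -> b)~(Bool -> b)
step 2: unify List d ~ (Int -> Bool)  [subst: {-} | 3 pending]
  clash: List d vs (Int -> Bool)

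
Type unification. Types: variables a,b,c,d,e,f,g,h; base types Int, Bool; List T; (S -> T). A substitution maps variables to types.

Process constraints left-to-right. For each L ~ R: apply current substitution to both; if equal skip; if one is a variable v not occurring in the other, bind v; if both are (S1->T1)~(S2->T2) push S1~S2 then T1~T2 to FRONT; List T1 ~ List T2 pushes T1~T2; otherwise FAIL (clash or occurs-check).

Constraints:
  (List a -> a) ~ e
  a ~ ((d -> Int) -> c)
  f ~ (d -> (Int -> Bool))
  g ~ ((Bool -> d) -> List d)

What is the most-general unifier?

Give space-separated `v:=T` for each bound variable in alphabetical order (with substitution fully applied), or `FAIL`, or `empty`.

step 1: unify (List a -> a) ~ e  [subst: {-} | 3 pending]
  bind e := (List a -> a)
step 2: unify a ~ ((d -> Int) -> c)  [subst: {e:=(List a -> a)} | 2 pending]
  bind a := ((d -> Int) -> c)
step 3: unify f ~ (d -> (Int -> Bool))  [subst: {e:=(List a -> a), a:=((d -> Int) -> c)} | 1 pending]
  bind f := (d -> (Int -> Bool))
step 4: unify g ~ ((Bool -> d) -> List d)  [subst: {e:=(List a -> a), a:=((d -> Int) -> c), f:=(d -> (Int -> Bool))} | 0 pending]
  bind g := ((Bool -> d) -> List d)

Answer: a:=((d -> Int) -> c) e:=(List ((d -> Int) -> c) -> ((d -> Int) -> c)) f:=(d -> (Int -> Bool)) g:=((Bool -> d) -> List d)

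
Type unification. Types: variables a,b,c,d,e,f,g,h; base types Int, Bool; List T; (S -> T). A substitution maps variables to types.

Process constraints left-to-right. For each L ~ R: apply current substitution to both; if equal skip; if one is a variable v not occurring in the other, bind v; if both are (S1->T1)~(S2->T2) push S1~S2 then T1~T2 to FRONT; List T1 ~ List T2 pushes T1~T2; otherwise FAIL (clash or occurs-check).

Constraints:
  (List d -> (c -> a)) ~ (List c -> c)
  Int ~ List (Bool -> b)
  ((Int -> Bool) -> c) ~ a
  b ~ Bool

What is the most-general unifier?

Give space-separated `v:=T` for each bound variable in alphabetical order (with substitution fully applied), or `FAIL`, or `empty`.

step 1: unify (List d -> (c -> a)) ~ (List c -> c)  [subst: {-} | 3 pending]
  -> decompose arrow: push List d~List c, (c -> a)~c
step 2: unify List d ~ List c  [subst: {-} | 4 pending]
  -> decompose List: push d~c
step 3: unify d ~ c  [subst: {-} | 4 pending]
  bind d := c
step 4: unify (c -> a) ~ c  [subst: {d:=c} | 3 pending]
  occurs-check fail

Answer: FAIL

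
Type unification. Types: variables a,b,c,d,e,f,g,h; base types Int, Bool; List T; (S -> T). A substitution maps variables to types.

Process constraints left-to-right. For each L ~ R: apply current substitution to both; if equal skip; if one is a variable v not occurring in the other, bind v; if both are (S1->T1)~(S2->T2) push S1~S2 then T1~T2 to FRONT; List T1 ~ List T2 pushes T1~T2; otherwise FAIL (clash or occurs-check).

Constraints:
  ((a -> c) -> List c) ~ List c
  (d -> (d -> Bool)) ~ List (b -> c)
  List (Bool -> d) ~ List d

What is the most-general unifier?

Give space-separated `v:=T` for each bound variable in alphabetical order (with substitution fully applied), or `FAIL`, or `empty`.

step 1: unify ((a -> c) -> List c) ~ List c  [subst: {-} | 2 pending]
  clash: ((a -> c) -> List c) vs List c

Answer: FAIL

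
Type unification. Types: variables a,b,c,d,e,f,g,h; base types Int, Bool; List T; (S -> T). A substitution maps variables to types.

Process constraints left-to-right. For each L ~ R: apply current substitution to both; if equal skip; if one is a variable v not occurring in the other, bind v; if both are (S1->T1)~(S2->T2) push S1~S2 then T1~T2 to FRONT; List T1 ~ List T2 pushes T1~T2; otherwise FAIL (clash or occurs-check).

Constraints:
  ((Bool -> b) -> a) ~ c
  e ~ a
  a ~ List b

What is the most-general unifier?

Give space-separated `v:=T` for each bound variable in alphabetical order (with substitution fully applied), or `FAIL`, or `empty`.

step 1: unify ((Bool -> b) -> a) ~ c  [subst: {-} | 2 pending]
  bind c := ((Bool -> b) -> a)
step 2: unify e ~ a  [subst: {c:=((Bool -> b) -> a)} | 1 pending]
  bind e := a
step 3: unify a ~ List b  [subst: {c:=((Bool -> b) -> a), e:=a} | 0 pending]
  bind a := List b

Answer: a:=List b c:=((Bool -> b) -> List b) e:=List b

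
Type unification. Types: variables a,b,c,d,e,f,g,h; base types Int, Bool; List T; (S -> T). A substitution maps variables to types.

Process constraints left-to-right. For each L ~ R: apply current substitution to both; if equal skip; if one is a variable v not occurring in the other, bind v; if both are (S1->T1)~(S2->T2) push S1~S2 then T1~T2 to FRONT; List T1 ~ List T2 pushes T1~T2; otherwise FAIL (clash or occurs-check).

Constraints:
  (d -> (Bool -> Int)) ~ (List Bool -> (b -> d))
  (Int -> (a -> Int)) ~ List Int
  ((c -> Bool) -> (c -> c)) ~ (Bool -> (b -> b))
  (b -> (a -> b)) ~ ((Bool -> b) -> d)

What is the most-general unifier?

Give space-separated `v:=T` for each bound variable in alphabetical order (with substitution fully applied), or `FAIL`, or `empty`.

step 1: unify (d -> (Bool -> Int)) ~ (List Bool -> (b -> d))  [subst: {-} | 3 pending]
  -> decompose arrow: push d~List Bool, (Bool -> Int)~(b -> d)
step 2: unify d ~ List Bool  [subst: {-} | 4 pending]
  bind d := List Bool
step 3: unify (Bool -> Int) ~ (b -> List Bool)  [subst: {d:=List Bool} | 3 pending]
  -> decompose arrow: push Bool~b, Int~List Bool
step 4: unify Bool ~ b  [subst: {d:=List Bool} | 4 pending]
  bind b := Bool
step 5: unify Int ~ List Bool  [subst: {d:=List Bool, b:=Bool} | 3 pending]
  clash: Int vs List Bool

Answer: FAIL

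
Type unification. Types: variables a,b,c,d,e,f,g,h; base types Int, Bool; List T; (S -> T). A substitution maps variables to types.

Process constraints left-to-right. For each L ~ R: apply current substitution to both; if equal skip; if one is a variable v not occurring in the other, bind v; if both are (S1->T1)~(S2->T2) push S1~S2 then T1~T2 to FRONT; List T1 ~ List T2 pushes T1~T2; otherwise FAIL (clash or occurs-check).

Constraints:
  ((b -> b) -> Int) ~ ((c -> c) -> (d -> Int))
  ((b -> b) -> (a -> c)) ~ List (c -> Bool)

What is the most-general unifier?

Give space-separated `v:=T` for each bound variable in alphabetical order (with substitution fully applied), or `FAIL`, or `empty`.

step 1: unify ((b -> b) -> Int) ~ ((c -> c) -> (d -> Int))  [subst: {-} | 1 pending]
  -> decompose arrow: push (b -> b)~(c -> c), Int~(d -> Int)
step 2: unify (b -> b) ~ (c -> c)  [subst: {-} | 2 pending]
  -> decompose arrow: push b~c, b~c
step 3: unify b ~ c  [subst: {-} | 3 pending]
  bind b := c
step 4: unify c ~ c  [subst: {b:=c} | 2 pending]
  -> identical, skip
step 5: unify Int ~ (d -> Int)  [subst: {b:=c} | 1 pending]
  clash: Int vs (d -> Int)

Answer: FAIL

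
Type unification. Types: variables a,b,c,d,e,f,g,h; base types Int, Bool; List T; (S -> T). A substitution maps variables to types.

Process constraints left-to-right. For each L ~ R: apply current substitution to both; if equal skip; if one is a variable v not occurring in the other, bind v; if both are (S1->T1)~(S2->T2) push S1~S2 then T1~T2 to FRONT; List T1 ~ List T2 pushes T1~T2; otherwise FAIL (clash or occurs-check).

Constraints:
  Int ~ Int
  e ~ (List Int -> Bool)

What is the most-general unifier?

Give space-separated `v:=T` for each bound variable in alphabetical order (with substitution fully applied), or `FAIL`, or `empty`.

step 1: unify Int ~ Int  [subst: {-} | 1 pending]
  -> identical, skip
step 2: unify e ~ (List Int -> Bool)  [subst: {-} | 0 pending]
  bind e := (List Int -> Bool)

Answer: e:=(List Int -> Bool)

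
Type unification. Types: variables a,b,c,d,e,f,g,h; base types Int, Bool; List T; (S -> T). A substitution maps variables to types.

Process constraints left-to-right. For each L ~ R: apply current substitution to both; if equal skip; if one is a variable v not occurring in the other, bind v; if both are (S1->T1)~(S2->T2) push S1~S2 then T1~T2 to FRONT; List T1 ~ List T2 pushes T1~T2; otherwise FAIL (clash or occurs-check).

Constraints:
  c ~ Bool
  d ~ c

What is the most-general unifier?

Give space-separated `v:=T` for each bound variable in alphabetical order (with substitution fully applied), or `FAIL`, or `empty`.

step 1: unify c ~ Bool  [subst: {-} | 1 pending]
  bind c := Bool
step 2: unify d ~ Bool  [subst: {c:=Bool} | 0 pending]
  bind d := Bool

Answer: c:=Bool d:=Bool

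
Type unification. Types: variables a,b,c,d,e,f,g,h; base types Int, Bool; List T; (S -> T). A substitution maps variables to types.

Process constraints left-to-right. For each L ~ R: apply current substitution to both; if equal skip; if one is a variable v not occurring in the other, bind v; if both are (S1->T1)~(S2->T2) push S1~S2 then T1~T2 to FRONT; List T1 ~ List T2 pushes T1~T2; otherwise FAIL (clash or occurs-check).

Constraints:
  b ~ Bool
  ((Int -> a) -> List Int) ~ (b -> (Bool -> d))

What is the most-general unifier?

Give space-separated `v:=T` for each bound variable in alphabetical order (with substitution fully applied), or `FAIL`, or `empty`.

step 1: unify b ~ Bool  [subst: {-} | 1 pending]
  bind b := Bool
step 2: unify ((Int -> a) -> List Int) ~ (Bool -> (Bool -> d))  [subst: {b:=Bool} | 0 pending]
  -> decompose arrow: push (Int -> a)~Bool, List Int~(Bool -> d)
step 3: unify (Int -> a) ~ Bool  [subst: {b:=Bool} | 1 pending]
  clash: (Int -> a) vs Bool

Answer: FAIL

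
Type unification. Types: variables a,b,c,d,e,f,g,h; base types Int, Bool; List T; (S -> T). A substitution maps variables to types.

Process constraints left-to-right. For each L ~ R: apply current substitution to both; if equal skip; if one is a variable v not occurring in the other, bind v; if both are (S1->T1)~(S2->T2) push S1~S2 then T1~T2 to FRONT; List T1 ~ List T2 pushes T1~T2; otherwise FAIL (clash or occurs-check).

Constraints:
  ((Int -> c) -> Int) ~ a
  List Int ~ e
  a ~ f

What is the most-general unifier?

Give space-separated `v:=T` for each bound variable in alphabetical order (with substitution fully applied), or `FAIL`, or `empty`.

Answer: a:=((Int -> c) -> Int) e:=List Int f:=((Int -> c) -> Int)

Derivation:
step 1: unify ((Int -> c) -> Int) ~ a  [subst: {-} | 2 pending]
  bind a := ((Int -> c) -> Int)
step 2: unify List Int ~ e  [subst: {a:=((Int -> c) -> Int)} | 1 pending]
  bind e := List Int
step 3: unify ((Int -> c) -> Int) ~ f  [subst: {a:=((Int -> c) -> Int), e:=List Int} | 0 pending]
  bind f := ((Int -> c) -> Int)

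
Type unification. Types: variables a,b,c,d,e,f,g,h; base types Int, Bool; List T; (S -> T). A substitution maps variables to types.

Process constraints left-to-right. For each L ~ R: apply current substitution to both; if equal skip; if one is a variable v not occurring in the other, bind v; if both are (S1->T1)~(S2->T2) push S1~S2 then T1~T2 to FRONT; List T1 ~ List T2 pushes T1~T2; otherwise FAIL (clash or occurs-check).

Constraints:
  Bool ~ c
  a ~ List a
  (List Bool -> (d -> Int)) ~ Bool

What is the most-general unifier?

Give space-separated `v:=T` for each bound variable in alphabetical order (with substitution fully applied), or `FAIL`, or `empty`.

step 1: unify Bool ~ c  [subst: {-} | 2 pending]
  bind c := Bool
step 2: unify a ~ List a  [subst: {c:=Bool} | 1 pending]
  occurs-check fail: a in List a

Answer: FAIL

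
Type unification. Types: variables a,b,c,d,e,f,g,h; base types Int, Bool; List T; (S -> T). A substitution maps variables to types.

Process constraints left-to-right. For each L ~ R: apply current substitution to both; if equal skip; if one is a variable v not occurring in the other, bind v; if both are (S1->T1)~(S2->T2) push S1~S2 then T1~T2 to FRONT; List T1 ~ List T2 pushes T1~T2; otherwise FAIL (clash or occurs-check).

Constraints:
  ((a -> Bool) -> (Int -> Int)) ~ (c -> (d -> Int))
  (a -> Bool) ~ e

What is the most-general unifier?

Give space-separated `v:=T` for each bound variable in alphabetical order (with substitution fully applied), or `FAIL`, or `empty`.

Answer: c:=(a -> Bool) d:=Int e:=(a -> Bool)

Derivation:
step 1: unify ((a -> Bool) -> (Int -> Int)) ~ (c -> (d -> Int))  [subst: {-} | 1 pending]
  -> decompose arrow: push (a -> Bool)~c, (Int -> Int)~(d -> Int)
step 2: unify (a -> Bool) ~ c  [subst: {-} | 2 pending]
  bind c := (a -> Bool)
step 3: unify (Int -> Int) ~ (d -> Int)  [subst: {c:=(a -> Bool)} | 1 pending]
  -> decompose arrow: push Int~d, Int~Int
step 4: unify Int ~ d  [subst: {c:=(a -> Bool)} | 2 pending]
  bind d := Int
step 5: unify Int ~ Int  [subst: {c:=(a -> Bool), d:=Int} | 1 pending]
  -> identical, skip
step 6: unify (a -> Bool) ~ e  [subst: {c:=(a -> Bool), d:=Int} | 0 pending]
  bind e := (a -> Bool)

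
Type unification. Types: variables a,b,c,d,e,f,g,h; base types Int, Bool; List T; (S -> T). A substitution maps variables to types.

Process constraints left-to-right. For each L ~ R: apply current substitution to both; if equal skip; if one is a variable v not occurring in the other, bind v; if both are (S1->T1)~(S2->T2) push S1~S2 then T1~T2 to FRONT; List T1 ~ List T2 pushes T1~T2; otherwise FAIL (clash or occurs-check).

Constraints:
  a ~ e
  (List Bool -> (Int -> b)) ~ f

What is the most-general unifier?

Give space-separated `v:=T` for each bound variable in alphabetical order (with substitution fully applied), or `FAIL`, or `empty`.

Answer: a:=e f:=(List Bool -> (Int -> b))

Derivation:
step 1: unify a ~ e  [subst: {-} | 1 pending]
  bind a := e
step 2: unify (List Bool -> (Int -> b)) ~ f  [subst: {a:=e} | 0 pending]
  bind f := (List Bool -> (Int -> b))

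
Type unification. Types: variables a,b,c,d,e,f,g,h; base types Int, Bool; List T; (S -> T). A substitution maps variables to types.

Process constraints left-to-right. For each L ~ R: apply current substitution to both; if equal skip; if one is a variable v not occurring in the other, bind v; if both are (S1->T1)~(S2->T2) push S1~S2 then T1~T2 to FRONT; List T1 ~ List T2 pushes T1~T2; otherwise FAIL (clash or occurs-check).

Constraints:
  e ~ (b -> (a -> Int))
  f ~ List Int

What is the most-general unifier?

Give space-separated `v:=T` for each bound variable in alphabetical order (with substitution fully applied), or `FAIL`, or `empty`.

Answer: e:=(b -> (a -> Int)) f:=List Int

Derivation:
step 1: unify e ~ (b -> (a -> Int))  [subst: {-} | 1 pending]
  bind e := (b -> (a -> Int))
step 2: unify f ~ List Int  [subst: {e:=(b -> (a -> Int))} | 0 pending]
  bind f := List Int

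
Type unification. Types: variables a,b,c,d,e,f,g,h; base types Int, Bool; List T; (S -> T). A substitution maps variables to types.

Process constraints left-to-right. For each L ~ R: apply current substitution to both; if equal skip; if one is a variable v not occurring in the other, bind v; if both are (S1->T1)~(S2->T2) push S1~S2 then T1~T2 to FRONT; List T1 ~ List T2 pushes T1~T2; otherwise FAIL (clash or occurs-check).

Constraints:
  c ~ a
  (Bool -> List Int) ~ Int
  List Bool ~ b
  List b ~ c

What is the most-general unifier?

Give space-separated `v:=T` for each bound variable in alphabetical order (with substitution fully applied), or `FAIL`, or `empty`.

step 1: unify c ~ a  [subst: {-} | 3 pending]
  bind c := a
step 2: unify (Bool -> List Int) ~ Int  [subst: {c:=a} | 2 pending]
  clash: (Bool -> List Int) vs Int

Answer: FAIL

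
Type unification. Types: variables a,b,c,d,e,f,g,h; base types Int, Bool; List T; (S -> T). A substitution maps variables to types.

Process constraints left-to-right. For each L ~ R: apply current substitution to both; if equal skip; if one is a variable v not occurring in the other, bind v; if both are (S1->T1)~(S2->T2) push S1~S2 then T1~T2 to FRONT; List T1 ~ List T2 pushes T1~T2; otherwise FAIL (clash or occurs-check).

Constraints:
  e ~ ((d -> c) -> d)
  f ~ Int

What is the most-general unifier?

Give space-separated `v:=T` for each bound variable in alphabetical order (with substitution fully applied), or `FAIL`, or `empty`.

step 1: unify e ~ ((d -> c) -> d)  [subst: {-} | 1 pending]
  bind e := ((d -> c) -> d)
step 2: unify f ~ Int  [subst: {e:=((d -> c) -> d)} | 0 pending]
  bind f := Int

Answer: e:=((d -> c) -> d) f:=Int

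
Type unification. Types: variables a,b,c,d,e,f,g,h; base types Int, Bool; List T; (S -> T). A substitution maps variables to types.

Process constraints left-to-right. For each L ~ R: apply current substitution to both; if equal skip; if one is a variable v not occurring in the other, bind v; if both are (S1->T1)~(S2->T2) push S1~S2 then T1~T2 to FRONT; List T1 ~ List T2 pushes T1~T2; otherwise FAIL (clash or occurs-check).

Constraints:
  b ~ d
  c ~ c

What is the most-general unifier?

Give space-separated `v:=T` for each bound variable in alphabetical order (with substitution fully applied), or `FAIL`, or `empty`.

step 1: unify b ~ d  [subst: {-} | 1 pending]
  bind b := d
step 2: unify c ~ c  [subst: {b:=d} | 0 pending]
  -> identical, skip

Answer: b:=d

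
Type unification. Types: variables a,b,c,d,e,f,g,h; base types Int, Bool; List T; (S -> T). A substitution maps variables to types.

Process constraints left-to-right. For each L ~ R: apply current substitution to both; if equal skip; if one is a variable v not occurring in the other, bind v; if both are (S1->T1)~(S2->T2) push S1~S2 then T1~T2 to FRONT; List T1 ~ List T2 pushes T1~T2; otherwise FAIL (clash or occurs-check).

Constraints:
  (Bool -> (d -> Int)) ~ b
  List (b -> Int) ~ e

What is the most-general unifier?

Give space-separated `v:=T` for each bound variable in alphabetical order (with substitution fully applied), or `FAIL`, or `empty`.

Answer: b:=(Bool -> (d -> Int)) e:=List ((Bool -> (d -> Int)) -> Int)

Derivation:
step 1: unify (Bool -> (d -> Int)) ~ b  [subst: {-} | 1 pending]
  bind b := (Bool -> (d -> Int))
step 2: unify List ((Bool -> (d -> Int)) -> Int) ~ e  [subst: {b:=(Bool -> (d -> Int))} | 0 pending]
  bind e := List ((Bool -> (d -> Int)) -> Int)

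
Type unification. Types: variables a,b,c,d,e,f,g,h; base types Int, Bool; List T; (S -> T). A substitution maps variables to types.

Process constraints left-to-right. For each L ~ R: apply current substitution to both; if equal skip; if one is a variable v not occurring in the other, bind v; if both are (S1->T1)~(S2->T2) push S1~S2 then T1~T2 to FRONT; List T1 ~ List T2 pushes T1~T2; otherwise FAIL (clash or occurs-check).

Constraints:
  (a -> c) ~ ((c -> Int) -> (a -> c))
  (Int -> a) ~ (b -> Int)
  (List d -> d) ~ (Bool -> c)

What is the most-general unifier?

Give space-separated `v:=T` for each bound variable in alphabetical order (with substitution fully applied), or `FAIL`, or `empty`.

Answer: FAIL

Derivation:
step 1: unify (a -> c) ~ ((c -> Int) -> (a -> c))  [subst: {-} | 2 pending]
  -> decompose arrow: push a~(c -> Int), c~(a -> c)
step 2: unify a ~ (c -> Int)  [subst: {-} | 3 pending]
  bind a := (c -> Int)
step 3: unify c ~ ((c -> Int) -> c)  [subst: {a:=(c -> Int)} | 2 pending]
  occurs-check fail: c in ((c -> Int) -> c)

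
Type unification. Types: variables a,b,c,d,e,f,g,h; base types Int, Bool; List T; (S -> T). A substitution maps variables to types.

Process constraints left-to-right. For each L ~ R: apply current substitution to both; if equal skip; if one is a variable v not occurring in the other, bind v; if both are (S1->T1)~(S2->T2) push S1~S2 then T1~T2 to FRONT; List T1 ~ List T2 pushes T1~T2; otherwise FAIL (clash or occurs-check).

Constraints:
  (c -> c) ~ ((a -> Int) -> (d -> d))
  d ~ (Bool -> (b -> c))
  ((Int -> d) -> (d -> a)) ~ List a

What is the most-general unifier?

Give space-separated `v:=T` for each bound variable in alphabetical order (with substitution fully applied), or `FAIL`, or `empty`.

Answer: FAIL

Derivation:
step 1: unify (c -> c) ~ ((a -> Int) -> (d -> d))  [subst: {-} | 2 pending]
  -> decompose arrow: push c~(a -> Int), c~(d -> d)
step 2: unify c ~ (a -> Int)  [subst: {-} | 3 pending]
  bind c := (a -> Int)
step 3: unify (a -> Int) ~ (d -> d)  [subst: {c:=(a -> Int)} | 2 pending]
  -> decompose arrow: push a~d, Int~d
step 4: unify a ~ d  [subst: {c:=(a -> Int)} | 3 pending]
  bind a := d
step 5: unify Int ~ d  [subst: {c:=(a -> Int), a:=d} | 2 pending]
  bind d := Int
step 6: unify Int ~ (Bool -> (b -> (Int -> Int)))  [subst: {c:=(a -> Int), a:=d, d:=Int} | 1 pending]
  clash: Int vs (Bool -> (b -> (Int -> Int)))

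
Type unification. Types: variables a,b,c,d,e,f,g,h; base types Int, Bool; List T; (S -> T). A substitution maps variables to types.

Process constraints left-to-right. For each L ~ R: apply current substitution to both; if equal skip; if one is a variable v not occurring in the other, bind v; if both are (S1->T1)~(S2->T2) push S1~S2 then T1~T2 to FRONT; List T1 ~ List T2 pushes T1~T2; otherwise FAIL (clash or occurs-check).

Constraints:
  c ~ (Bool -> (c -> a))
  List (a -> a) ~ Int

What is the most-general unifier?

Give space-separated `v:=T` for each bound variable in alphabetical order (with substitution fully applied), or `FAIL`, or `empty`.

Answer: FAIL

Derivation:
step 1: unify c ~ (Bool -> (c -> a))  [subst: {-} | 1 pending]
  occurs-check fail: c in (Bool -> (c -> a))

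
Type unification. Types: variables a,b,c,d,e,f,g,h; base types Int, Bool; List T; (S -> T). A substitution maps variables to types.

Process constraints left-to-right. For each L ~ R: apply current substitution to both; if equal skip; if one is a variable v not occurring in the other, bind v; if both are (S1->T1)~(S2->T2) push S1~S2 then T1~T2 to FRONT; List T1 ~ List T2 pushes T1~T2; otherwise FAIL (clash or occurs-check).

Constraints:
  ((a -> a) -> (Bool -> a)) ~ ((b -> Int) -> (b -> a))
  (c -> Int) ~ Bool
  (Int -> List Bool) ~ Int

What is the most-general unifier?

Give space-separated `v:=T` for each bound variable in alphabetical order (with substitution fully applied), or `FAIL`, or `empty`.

step 1: unify ((a -> a) -> (Bool -> a)) ~ ((b -> Int) -> (b -> a))  [subst: {-} | 2 pending]
  -> decompose arrow: push (a -> a)~(b -> Int), (Bool -> a)~(b -> a)
step 2: unify (a -> a) ~ (b -> Int)  [subst: {-} | 3 pending]
  -> decompose arrow: push a~b, a~Int
step 3: unify a ~ b  [subst: {-} | 4 pending]
  bind a := b
step 4: unify b ~ Int  [subst: {a:=b} | 3 pending]
  bind b := Int
step 5: unify (Bool -> Int) ~ (Int -> Int)  [subst: {a:=b, b:=Int} | 2 pending]
  -> decompose arrow: push Bool~Int, Int~Int
step 6: unify Bool ~ Int  [subst: {a:=b, b:=Int} | 3 pending]
  clash: Bool vs Int

Answer: FAIL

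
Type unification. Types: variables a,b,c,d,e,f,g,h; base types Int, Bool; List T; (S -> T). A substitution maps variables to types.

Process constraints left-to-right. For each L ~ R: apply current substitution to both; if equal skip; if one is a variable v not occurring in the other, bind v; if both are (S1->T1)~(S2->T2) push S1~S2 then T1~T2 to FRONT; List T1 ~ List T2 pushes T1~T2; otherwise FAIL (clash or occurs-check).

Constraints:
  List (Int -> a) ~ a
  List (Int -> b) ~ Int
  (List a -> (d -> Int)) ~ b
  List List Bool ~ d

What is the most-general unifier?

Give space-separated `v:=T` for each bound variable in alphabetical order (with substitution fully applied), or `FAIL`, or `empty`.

Answer: FAIL

Derivation:
step 1: unify List (Int -> a) ~ a  [subst: {-} | 3 pending]
  occurs-check fail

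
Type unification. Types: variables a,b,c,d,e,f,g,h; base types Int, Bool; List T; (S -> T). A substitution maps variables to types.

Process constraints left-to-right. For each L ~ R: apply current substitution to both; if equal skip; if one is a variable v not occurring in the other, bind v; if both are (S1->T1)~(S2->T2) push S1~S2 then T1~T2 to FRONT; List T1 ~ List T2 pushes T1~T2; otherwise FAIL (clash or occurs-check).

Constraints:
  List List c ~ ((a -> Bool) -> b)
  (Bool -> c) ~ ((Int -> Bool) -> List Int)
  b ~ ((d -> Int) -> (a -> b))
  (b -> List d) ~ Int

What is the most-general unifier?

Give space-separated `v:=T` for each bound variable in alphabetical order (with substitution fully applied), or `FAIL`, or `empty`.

step 1: unify List List c ~ ((a -> Bool) -> b)  [subst: {-} | 3 pending]
  clash: List List c vs ((a -> Bool) -> b)

Answer: FAIL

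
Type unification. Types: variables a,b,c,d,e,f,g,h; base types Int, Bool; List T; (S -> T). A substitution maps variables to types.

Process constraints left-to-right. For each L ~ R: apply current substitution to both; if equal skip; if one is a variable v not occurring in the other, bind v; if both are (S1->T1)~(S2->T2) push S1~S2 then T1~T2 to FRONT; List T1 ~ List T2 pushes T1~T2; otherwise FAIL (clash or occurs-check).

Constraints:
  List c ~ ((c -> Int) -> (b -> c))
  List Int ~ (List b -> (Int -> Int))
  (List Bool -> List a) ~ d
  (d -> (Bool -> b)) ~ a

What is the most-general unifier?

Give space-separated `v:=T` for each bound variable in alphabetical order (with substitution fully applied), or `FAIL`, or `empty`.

Answer: FAIL

Derivation:
step 1: unify List c ~ ((c -> Int) -> (b -> c))  [subst: {-} | 3 pending]
  clash: List c vs ((c -> Int) -> (b -> c))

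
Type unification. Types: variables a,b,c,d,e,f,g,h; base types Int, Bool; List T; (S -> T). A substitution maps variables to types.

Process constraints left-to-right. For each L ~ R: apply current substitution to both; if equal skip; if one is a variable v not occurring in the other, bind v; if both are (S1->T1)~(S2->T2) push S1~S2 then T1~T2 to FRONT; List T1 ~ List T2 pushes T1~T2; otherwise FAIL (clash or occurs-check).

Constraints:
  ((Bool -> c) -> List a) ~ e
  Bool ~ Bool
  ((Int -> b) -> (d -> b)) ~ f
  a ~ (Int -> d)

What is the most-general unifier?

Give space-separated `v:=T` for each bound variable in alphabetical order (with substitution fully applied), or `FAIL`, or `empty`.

Answer: a:=(Int -> d) e:=((Bool -> c) -> List (Int -> d)) f:=((Int -> b) -> (d -> b))

Derivation:
step 1: unify ((Bool -> c) -> List a) ~ e  [subst: {-} | 3 pending]
  bind e := ((Bool -> c) -> List a)
step 2: unify Bool ~ Bool  [subst: {e:=((Bool -> c) -> List a)} | 2 pending]
  -> identical, skip
step 3: unify ((Int -> b) -> (d -> b)) ~ f  [subst: {e:=((Bool -> c) -> List a)} | 1 pending]
  bind f := ((Int -> b) -> (d -> b))
step 4: unify a ~ (Int -> d)  [subst: {e:=((Bool -> c) -> List a), f:=((Int -> b) -> (d -> b))} | 0 pending]
  bind a := (Int -> d)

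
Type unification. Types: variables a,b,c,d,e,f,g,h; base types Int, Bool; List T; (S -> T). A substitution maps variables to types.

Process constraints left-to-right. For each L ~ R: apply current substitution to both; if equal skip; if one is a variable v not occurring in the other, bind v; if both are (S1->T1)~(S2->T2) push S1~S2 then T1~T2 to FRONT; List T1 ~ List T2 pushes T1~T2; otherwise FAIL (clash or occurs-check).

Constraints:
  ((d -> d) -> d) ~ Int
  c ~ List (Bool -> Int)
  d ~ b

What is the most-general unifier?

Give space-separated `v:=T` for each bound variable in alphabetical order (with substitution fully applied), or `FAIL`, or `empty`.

Answer: FAIL

Derivation:
step 1: unify ((d -> d) -> d) ~ Int  [subst: {-} | 2 pending]
  clash: ((d -> d) -> d) vs Int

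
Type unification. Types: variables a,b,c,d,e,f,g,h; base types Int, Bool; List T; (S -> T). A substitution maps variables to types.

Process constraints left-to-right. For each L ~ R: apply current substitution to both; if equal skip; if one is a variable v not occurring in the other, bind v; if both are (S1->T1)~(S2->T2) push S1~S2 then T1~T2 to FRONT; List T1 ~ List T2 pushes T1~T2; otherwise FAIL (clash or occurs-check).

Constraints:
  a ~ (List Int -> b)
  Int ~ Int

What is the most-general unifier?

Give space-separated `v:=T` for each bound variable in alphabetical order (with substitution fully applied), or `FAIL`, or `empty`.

Answer: a:=(List Int -> b)

Derivation:
step 1: unify a ~ (List Int -> b)  [subst: {-} | 1 pending]
  bind a := (List Int -> b)
step 2: unify Int ~ Int  [subst: {a:=(List Int -> b)} | 0 pending]
  -> identical, skip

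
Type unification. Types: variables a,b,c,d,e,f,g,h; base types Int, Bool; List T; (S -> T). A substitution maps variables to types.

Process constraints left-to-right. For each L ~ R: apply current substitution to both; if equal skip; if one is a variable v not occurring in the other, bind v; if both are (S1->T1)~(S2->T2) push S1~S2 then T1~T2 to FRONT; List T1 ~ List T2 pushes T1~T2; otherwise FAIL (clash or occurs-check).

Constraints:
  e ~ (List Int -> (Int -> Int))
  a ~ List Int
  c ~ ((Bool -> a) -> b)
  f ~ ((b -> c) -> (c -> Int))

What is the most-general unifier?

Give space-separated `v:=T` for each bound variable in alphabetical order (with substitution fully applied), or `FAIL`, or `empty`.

Answer: a:=List Int c:=((Bool -> List Int) -> b) e:=(List Int -> (Int -> Int)) f:=((b -> ((Bool -> List Int) -> b)) -> (((Bool -> List Int) -> b) -> Int))

Derivation:
step 1: unify e ~ (List Int -> (Int -> Int))  [subst: {-} | 3 pending]
  bind e := (List Int -> (Int -> Int))
step 2: unify a ~ List Int  [subst: {e:=(List Int -> (Int -> Int))} | 2 pending]
  bind a := List Int
step 3: unify c ~ ((Bool -> List Int) -> b)  [subst: {e:=(List Int -> (Int -> Int)), a:=List Int} | 1 pending]
  bind c := ((Bool -> List Int) -> b)
step 4: unify f ~ ((b -> ((Bool -> List Int) -> b)) -> (((Bool -> List Int) -> b) -> Int))  [subst: {e:=(List Int -> (Int -> Int)), a:=List Int, c:=((Bool -> List Int) -> b)} | 0 pending]
  bind f := ((b -> ((Bool -> List Int) -> b)) -> (((Bool -> List Int) -> b) -> Int))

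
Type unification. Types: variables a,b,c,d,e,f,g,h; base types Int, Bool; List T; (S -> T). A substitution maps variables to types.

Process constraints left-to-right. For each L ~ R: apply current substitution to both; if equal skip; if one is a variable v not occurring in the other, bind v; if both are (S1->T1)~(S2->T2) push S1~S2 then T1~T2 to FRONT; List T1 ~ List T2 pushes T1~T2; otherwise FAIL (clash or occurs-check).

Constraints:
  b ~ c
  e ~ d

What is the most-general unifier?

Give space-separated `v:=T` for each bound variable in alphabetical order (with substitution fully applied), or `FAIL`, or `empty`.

step 1: unify b ~ c  [subst: {-} | 1 pending]
  bind b := c
step 2: unify e ~ d  [subst: {b:=c} | 0 pending]
  bind e := d

Answer: b:=c e:=d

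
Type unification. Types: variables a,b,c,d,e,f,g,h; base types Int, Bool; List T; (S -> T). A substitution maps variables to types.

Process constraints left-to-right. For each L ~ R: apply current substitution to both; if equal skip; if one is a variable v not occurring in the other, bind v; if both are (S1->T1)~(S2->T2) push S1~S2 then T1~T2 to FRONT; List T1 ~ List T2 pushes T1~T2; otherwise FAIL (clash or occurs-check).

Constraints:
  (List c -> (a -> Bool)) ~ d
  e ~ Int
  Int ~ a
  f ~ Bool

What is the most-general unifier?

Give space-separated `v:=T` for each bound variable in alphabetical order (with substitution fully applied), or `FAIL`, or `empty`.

step 1: unify (List c -> (a -> Bool)) ~ d  [subst: {-} | 3 pending]
  bind d := (List c -> (a -> Bool))
step 2: unify e ~ Int  [subst: {d:=(List c -> (a -> Bool))} | 2 pending]
  bind e := Int
step 3: unify Int ~ a  [subst: {d:=(List c -> (a -> Bool)), e:=Int} | 1 pending]
  bind a := Int
step 4: unify f ~ Bool  [subst: {d:=(List c -> (a -> Bool)), e:=Int, a:=Int} | 0 pending]
  bind f := Bool

Answer: a:=Int d:=(List c -> (Int -> Bool)) e:=Int f:=Bool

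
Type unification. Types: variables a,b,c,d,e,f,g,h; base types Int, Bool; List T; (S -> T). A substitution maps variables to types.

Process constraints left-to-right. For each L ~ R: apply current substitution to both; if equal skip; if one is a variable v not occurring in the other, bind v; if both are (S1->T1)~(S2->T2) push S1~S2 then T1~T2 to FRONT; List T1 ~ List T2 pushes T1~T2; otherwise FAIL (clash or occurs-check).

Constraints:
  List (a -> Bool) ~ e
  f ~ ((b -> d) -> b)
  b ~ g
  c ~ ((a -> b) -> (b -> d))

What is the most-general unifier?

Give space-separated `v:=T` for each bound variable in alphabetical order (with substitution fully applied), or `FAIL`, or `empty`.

Answer: b:=g c:=((a -> g) -> (g -> d)) e:=List (a -> Bool) f:=((g -> d) -> g)

Derivation:
step 1: unify List (a -> Bool) ~ e  [subst: {-} | 3 pending]
  bind e := List (a -> Bool)
step 2: unify f ~ ((b -> d) -> b)  [subst: {e:=List (a -> Bool)} | 2 pending]
  bind f := ((b -> d) -> b)
step 3: unify b ~ g  [subst: {e:=List (a -> Bool), f:=((b -> d) -> b)} | 1 pending]
  bind b := g
step 4: unify c ~ ((a -> g) -> (g -> d))  [subst: {e:=List (a -> Bool), f:=((b -> d) -> b), b:=g} | 0 pending]
  bind c := ((a -> g) -> (g -> d))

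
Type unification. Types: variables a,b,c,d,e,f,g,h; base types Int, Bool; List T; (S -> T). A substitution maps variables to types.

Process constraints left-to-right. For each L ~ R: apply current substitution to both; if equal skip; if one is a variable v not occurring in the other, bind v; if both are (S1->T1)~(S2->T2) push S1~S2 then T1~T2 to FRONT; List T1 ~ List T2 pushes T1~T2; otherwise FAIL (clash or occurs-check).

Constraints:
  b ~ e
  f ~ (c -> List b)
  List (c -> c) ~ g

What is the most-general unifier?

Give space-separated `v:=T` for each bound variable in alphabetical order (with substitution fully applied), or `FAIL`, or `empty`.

step 1: unify b ~ e  [subst: {-} | 2 pending]
  bind b := e
step 2: unify f ~ (c -> List e)  [subst: {b:=e} | 1 pending]
  bind f := (c -> List e)
step 3: unify List (c -> c) ~ g  [subst: {b:=e, f:=(c -> List e)} | 0 pending]
  bind g := List (c -> c)

Answer: b:=e f:=(c -> List e) g:=List (c -> c)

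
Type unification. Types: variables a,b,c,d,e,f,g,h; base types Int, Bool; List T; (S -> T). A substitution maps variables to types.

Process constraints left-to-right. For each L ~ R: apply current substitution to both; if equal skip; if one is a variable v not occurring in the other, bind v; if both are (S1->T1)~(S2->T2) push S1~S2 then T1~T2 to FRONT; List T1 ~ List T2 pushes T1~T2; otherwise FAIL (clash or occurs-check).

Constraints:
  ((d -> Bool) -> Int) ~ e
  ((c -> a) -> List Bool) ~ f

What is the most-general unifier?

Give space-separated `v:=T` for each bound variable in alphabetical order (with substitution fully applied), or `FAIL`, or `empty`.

Answer: e:=((d -> Bool) -> Int) f:=((c -> a) -> List Bool)

Derivation:
step 1: unify ((d -> Bool) -> Int) ~ e  [subst: {-} | 1 pending]
  bind e := ((d -> Bool) -> Int)
step 2: unify ((c -> a) -> List Bool) ~ f  [subst: {e:=((d -> Bool) -> Int)} | 0 pending]
  bind f := ((c -> a) -> List Bool)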